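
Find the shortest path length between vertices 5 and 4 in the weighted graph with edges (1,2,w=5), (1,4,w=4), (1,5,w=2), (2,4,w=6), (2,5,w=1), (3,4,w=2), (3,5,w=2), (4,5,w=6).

Step 1: Build adjacency list with weights:
  1: 2(w=5), 4(w=4), 5(w=2)
  2: 1(w=5), 4(w=6), 5(w=1)
  3: 4(w=2), 5(w=2)
  4: 1(w=4), 2(w=6), 3(w=2), 5(w=6)
  5: 1(w=2), 2(w=1), 3(w=2), 4(w=6)

Step 2: Apply Dijkstra's algorithm from vertex 5:
  Visit vertex 5 (distance=0)
    Update dist[1] = 2
    Update dist[2] = 1
    Update dist[3] = 2
    Update dist[4] = 6
  Visit vertex 2 (distance=1)
  Visit vertex 1 (distance=2)
  Visit vertex 3 (distance=2)
    Update dist[4] = 4
  Visit vertex 4 (distance=4)

Step 3: Shortest path: 5 -> 3 -> 4
Total weight: 2 + 2 = 4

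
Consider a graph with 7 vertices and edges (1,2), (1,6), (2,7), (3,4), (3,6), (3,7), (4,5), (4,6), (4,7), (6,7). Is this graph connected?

Step 1: Build adjacency list from edges:
  1: 2, 6
  2: 1, 7
  3: 4, 6, 7
  4: 3, 5, 6, 7
  5: 4
  6: 1, 3, 4, 7
  7: 2, 3, 4, 6

Step 2: Run BFS/DFS from vertex 1:
  Visited: {1, 2, 6, 7, 3, 4, 5}
  Reached 7 of 7 vertices

Step 3: All 7 vertices reached from vertex 1, so the graph is connected.
Answer: Yes, the graph is connected.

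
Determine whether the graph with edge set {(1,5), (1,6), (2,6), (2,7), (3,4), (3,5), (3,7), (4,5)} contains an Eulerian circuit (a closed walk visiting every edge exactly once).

Step 1: Find the degree of each vertex:
  deg(1) = 2
  deg(2) = 2
  deg(3) = 3
  deg(4) = 2
  deg(5) = 3
  deg(6) = 2
  deg(7) = 2

Step 2: Count vertices with odd degree:
  Odd-degree vertices: 3, 5 (2 total)

Step 3: Apply Euler's theorem:
  - Eulerian circuit exists iff graph is connected and all vertices have even degree
  - Eulerian path exists iff graph is connected and has 0 or 2 odd-degree vertices

Graph is connected with exactly 2 odd-degree vertices (3, 5).
Eulerian path exists (starting and ending at the odd-degree vertices), but no Eulerian circuit.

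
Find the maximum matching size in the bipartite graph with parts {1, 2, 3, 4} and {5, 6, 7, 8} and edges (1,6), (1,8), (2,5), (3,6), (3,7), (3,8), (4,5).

Step 1: List the neighbors of each left vertex:
  1: 6, 8
  2: 5
  3: 6, 7, 8
  4: 5

Step 2: Greedily match left vertices, then look for augmenting paths:
  Match 1 -- 6
  Match 2 -- 5
  Match 3 -- 7
  No augmenting path remains.

Step 3: Verify this is maximum:
  Matching has size 3. The vertex set {1, 3, 5} covers every edge and has size 3; any matching has at most one edge per cover vertex, so 3 is maximum (König's theorem).

Maximum matching: {(1,6), (2,5), (3,7)}
Size: 3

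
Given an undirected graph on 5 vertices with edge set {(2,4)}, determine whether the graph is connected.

Step 1: Build adjacency list from edges:
  1: (none)
  2: 4
  3: (none)
  4: 2
  5: (none)

Step 2: Run BFS/DFS from vertex 1:
  Visited: {1}
  Reached 1 of 5 vertices

Step 3: Only 1 of 5 vertices reached. Graph is disconnected.
Connected components: {1}, {2, 4}, {3}, {5}
Answer: No, the graph is not connected (4 components).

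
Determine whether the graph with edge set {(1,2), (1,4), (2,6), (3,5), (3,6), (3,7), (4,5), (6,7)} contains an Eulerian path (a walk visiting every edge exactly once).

Step 1: Find the degree of each vertex:
  deg(1) = 2
  deg(2) = 2
  deg(3) = 3
  deg(4) = 2
  deg(5) = 2
  deg(6) = 3
  deg(7) = 2

Step 2: Count vertices with odd degree:
  Odd-degree vertices: 3, 6 (2 total)

Step 3: Apply Euler's theorem:
  - Eulerian circuit exists iff graph is connected and all vertices have even degree
  - Eulerian path exists iff graph is connected and has 0 or 2 odd-degree vertices

Graph is connected with exactly 2 odd-degree vertices (3, 6).
Eulerian path exists (starting and ending at the odd-degree vertices), but no Eulerian circuit.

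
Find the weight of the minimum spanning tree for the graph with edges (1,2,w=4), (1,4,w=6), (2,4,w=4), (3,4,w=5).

Apply Kruskal's algorithm (sort edges by weight, add if no cycle):

Sorted edges by weight:
  (1,2) w=4
  (2,4) w=4
  (3,4) w=5
  (1,4) w=6

Add edge (1,2) w=4 -- no cycle. Running total: 4
Add edge (2,4) w=4 -- no cycle. Running total: 8
Add edge (3,4) w=5 -- no cycle. Running total: 13

MST edges: (1,2,w=4), (2,4,w=4), (3,4,w=5)
Total MST weight: 4 + 4 + 5 = 13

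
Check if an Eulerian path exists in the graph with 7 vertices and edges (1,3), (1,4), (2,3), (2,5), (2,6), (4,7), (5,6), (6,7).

Step 1: Find the degree of each vertex:
  deg(1) = 2
  deg(2) = 3
  deg(3) = 2
  deg(4) = 2
  deg(5) = 2
  deg(6) = 3
  deg(7) = 2

Step 2: Count vertices with odd degree:
  Odd-degree vertices: 2, 6 (2 total)

Step 3: Apply Euler's theorem:
  - Eulerian circuit exists iff graph is connected and all vertices have even degree
  - Eulerian path exists iff graph is connected and has 0 or 2 odd-degree vertices

Graph is connected with exactly 2 odd-degree vertices (2, 6).
Eulerian path exists (starting and ending at the odd-degree vertices), but no Eulerian circuit.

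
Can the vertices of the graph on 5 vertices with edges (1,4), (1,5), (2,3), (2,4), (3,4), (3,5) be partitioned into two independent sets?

Step 1: Attempt 2-coloring using BFS:
  Start at vertex 1, assign color 0
  Color vertex 4 with color 1 (neighbor of 1)
  Color vertex 5 with color 1 (neighbor of 1)
  Color vertex 2 with color 0 (neighbor of 4)
  Color vertex 3 with color 0 (neighbor of 4)

Step 2: Conflict found! Vertices 2 and 3 are adjacent but have the same color.
This means the graph contains an odd cycle.

The graph is NOT bipartite.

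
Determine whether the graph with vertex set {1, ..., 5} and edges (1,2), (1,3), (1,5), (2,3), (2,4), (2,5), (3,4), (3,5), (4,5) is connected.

Step 1: Build adjacency list from edges:
  1: 2, 3, 5
  2: 1, 3, 4, 5
  3: 1, 2, 4, 5
  4: 2, 3, 5
  5: 1, 2, 3, 4

Step 2: Run BFS/DFS from vertex 1:
  Visited: {1, 2, 3, 5, 4}
  Reached 5 of 5 vertices

Step 3: All 5 vertices reached from vertex 1, so the graph is connected.
Answer: Yes, the graph is connected.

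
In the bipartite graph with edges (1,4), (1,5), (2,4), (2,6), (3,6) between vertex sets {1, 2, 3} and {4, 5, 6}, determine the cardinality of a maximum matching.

Step 1: List the neighbors of each left vertex:
  1: 4, 5
  2: 4, 6
  3: 6

Step 2: Greedily match left vertices, then look for augmenting paths:
  Match 1 -- 5
  Match 2 -- 4
  Match 3 -- 6
  No augmenting path remains.

Step 3: Verify this is maximum:
  Matching size 3 = min(|L|, |R|) = min(3, 3), which is an upper bound, so this matching is maximum.

Maximum matching: {(1,5), (2,4), (3,6)}
Size: 3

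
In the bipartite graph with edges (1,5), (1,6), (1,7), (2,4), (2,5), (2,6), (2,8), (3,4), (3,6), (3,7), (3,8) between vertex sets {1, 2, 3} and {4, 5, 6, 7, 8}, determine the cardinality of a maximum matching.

Step 1: List the neighbors of each left vertex:
  1: 5, 6, 7
  2: 4, 5, 6, 8
  3: 4, 6, 7, 8

Step 2: Greedily match left vertices, then look for augmenting paths:
  Match 1 -- 5
  Match 2 -- 4
  Match 3 -- 6
  No augmenting path remains.

Step 3: Verify this is maximum:
  Matching size 3 = min(|L|, |R|) = min(3, 5), which is an upper bound, so this matching is maximum.

Maximum matching: {(1,5), (2,4), (3,6)}
Size: 3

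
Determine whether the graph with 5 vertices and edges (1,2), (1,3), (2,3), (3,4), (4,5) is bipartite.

Step 1: Attempt 2-coloring using BFS:
  Start at vertex 1, assign color 0
  Color vertex 2 with color 1 (neighbor of 1)
  Color vertex 3 with color 1 (neighbor of 1)

Step 2: Conflict found! Vertices 2 and 3 are adjacent but have the same color.
This means the graph contains an odd cycle.

The graph is NOT bipartite.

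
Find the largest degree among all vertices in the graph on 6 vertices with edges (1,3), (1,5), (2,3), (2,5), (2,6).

Step 1: Count edges incident to each vertex:
  deg(1) = 2 (neighbors: 3, 5)
  deg(2) = 3 (neighbors: 3, 5, 6)
  deg(3) = 2 (neighbors: 1, 2)
  deg(4) = 0 (neighbors: none)
  deg(5) = 2 (neighbors: 1, 2)
  deg(6) = 1 (neighbors: 2)

Step 2: Find maximum:
  max(2, 3, 2, 0, 2, 1) = 3 (vertex 2)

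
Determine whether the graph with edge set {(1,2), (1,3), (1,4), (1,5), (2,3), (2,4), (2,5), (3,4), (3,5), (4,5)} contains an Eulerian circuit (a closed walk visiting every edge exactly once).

Step 1: Find the degree of each vertex:
  deg(1) = 4
  deg(2) = 4
  deg(3) = 4
  deg(4) = 4
  deg(5) = 4

Step 2: Count vertices with odd degree:
  All vertices have even degree (0 odd-degree vertices)

Step 3: Apply Euler's theorem:
  - Eulerian circuit exists iff graph is connected and all vertices have even degree
  - Eulerian path exists iff graph is connected and has 0 or 2 odd-degree vertices

Graph is connected with 0 odd-degree vertices.
Both Eulerian circuit and Eulerian path exist.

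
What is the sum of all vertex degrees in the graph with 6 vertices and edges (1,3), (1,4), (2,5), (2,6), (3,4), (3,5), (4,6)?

Step 1: Count edges incident to each vertex:
  deg(1) = 2 (neighbors: 3, 4)
  deg(2) = 2 (neighbors: 5, 6)
  deg(3) = 3 (neighbors: 1, 4, 5)
  deg(4) = 3 (neighbors: 1, 3, 6)
  deg(5) = 2 (neighbors: 2, 3)
  deg(6) = 2 (neighbors: 2, 4)

Step 2: Sum all degrees:
  2 + 2 + 3 + 3 + 2 + 2 = 14

Verification: sum of degrees = 2 * |E| = 2 * 7 = 14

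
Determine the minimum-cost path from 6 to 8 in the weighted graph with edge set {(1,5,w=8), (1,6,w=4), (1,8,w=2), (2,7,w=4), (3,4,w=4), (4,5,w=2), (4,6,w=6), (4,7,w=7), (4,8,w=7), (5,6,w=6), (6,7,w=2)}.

Step 1: Build adjacency list with weights:
  1: 5(w=8), 6(w=4), 8(w=2)
  2: 7(w=4)
  3: 4(w=4)
  4: 3(w=4), 5(w=2), 6(w=6), 7(w=7), 8(w=7)
  5: 1(w=8), 4(w=2), 6(w=6)
  6: 1(w=4), 4(w=6), 5(w=6), 7(w=2)
  7: 2(w=4), 4(w=7), 6(w=2)
  8: 1(w=2), 4(w=7)

Step 2: Apply Dijkstra's algorithm from vertex 6:
  Visit vertex 6 (distance=0)
    Update dist[1] = 4
    Update dist[4] = 6
    Update dist[5] = 6
    Update dist[7] = 2
  Visit vertex 7 (distance=2)
    Update dist[2] = 6
  Visit vertex 1 (distance=4)
    Update dist[8] = 6
  Visit vertex 2 (distance=6)
  Visit vertex 4 (distance=6)
    Update dist[3] = 10
  Visit vertex 5 (distance=6)
  Visit vertex 8 (distance=6)

Step 3: Shortest path: 6 -> 1 -> 8
Total weight: 4 + 2 = 6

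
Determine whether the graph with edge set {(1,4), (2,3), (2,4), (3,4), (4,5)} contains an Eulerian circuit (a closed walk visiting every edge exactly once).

Step 1: Find the degree of each vertex:
  deg(1) = 1
  deg(2) = 2
  deg(3) = 2
  deg(4) = 4
  deg(5) = 1

Step 2: Count vertices with odd degree:
  Odd-degree vertices: 1, 5 (2 total)

Step 3: Apply Euler's theorem:
  - Eulerian circuit exists iff graph is connected and all vertices have even degree
  - Eulerian path exists iff graph is connected and has 0 or 2 odd-degree vertices

Graph is connected with exactly 2 odd-degree vertices (1, 5).
Eulerian path exists (starting and ending at the odd-degree vertices), but no Eulerian circuit.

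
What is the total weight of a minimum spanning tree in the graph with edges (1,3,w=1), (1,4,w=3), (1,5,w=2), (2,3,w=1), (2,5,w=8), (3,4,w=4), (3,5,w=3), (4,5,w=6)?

Apply Kruskal's algorithm (sort edges by weight, add if no cycle):

Sorted edges by weight:
  (1,3) w=1
  (2,3) w=1
  (1,5) w=2
  (1,4) w=3
  (3,5) w=3
  (3,4) w=4
  (4,5) w=6
  (2,5) w=8

Add edge (1,3) w=1 -- no cycle. Running total: 1
Add edge (2,3) w=1 -- no cycle. Running total: 2
Add edge (1,5) w=2 -- no cycle. Running total: 4
Add edge (1,4) w=3 -- no cycle. Running total: 7

MST edges: (1,3,w=1), (2,3,w=1), (1,5,w=2), (1,4,w=3)
Total MST weight: 1 + 1 + 2 + 3 = 7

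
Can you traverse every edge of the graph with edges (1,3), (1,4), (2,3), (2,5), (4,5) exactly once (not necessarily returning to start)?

Step 1: Find the degree of each vertex:
  deg(1) = 2
  deg(2) = 2
  deg(3) = 2
  deg(4) = 2
  deg(5) = 2

Step 2: Count vertices with odd degree:
  All vertices have even degree (0 odd-degree vertices)

Step 3: Apply Euler's theorem:
  - Eulerian circuit exists iff graph is connected and all vertices have even degree
  - Eulerian path exists iff graph is connected and has 0 or 2 odd-degree vertices

Graph is connected with 0 odd-degree vertices.
Both Eulerian circuit and Eulerian path exist.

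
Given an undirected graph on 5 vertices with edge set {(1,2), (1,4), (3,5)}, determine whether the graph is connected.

Step 1: Build adjacency list from edges:
  1: 2, 4
  2: 1
  3: 5
  4: 1
  5: 3

Step 2: Run BFS/DFS from vertex 1:
  Visited: {1, 2, 4}
  Reached 3 of 5 vertices

Step 3: Only 3 of 5 vertices reached. Graph is disconnected.
Connected components: {1, 2, 4}, {3, 5}
Answer: No, the graph is not connected (2 components).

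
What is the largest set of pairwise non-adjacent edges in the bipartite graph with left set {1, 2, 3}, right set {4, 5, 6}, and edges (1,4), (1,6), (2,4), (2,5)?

Step 1: List the neighbors of each left vertex:
  1: 4, 6
  2: 4, 5
  3: (none)

Step 2: Greedily match left vertices, then look for augmenting paths:
  Match 1 -- 4
  Match 2 -- 5
  No augmenting path remains.

Step 3: Verify this is maximum:
  Matching has size 2. The vertex set {1, 2} covers every edge and has size 2; any matching has at most one edge per cover vertex, so 2 is maximum (König's theorem).

Maximum matching: {(1,4), (2,5)}
Size: 2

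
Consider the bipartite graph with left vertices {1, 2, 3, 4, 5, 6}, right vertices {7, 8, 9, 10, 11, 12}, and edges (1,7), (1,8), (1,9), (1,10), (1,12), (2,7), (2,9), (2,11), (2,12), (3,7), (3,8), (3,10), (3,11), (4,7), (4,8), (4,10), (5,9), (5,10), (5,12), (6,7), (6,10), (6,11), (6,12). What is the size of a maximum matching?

Step 1: List the neighbors of each left vertex:
  1: 7, 8, 9, 10, 12
  2: 7, 9, 11, 12
  3: 7, 8, 10, 11
  4: 7, 8, 10
  5: 9, 10, 12
  6: 7, 10, 11, 12

Step 2: Greedily match left vertices, then look for augmenting paths:
  Match 1 -- 7
  Match 2 -- 9
  Match 3 -- 8
  Match 4 -- 10
  Match 5 -- 12
  Match 6 -- 11
  No augmenting path remains.

Step 3: Verify this is maximum:
  Matching size 6 = min(|L|, |R|) = min(6, 6), which is an upper bound, so this matching is maximum.

Maximum matching: {(1,7), (2,9), (3,8), (4,10), (5,12), (6,11)}
Size: 6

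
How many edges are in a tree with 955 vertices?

A tree on n vertices always has exactly n - 1 edges.
For n = 955: edges = 955 - 1 = 954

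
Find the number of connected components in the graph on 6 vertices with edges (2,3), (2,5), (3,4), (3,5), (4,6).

Step 1: Build adjacency list from edges:
  1: (none)
  2: 3, 5
  3: 2, 4, 5
  4: 3, 6
  5: 2, 3
  6: 4

Step 2: Run BFS/DFS from vertex 1:
  Visited: {1}
  Reached 1 of 6 vertices

Step 3: Only 1 of 6 vertices reached. Graph is disconnected.
Connected components: {1}, {2, 3, 4, 5, 6}
Number of connected components: 2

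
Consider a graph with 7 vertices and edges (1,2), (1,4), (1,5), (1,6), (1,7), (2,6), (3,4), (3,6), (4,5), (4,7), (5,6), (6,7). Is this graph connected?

Step 1: Build adjacency list from edges:
  1: 2, 4, 5, 6, 7
  2: 1, 6
  3: 4, 6
  4: 1, 3, 5, 7
  5: 1, 4, 6
  6: 1, 2, 3, 5, 7
  7: 1, 4, 6

Step 2: Run BFS/DFS from vertex 1:
  Visited: {1, 2, 4, 5, 6, 7, 3}
  Reached 7 of 7 vertices

Step 3: All 7 vertices reached from vertex 1, so the graph is connected.
Answer: Yes, the graph is connected.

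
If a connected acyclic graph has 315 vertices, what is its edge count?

A tree on n vertices always has exactly n - 1 edges.
For n = 315: edges = 315 - 1 = 314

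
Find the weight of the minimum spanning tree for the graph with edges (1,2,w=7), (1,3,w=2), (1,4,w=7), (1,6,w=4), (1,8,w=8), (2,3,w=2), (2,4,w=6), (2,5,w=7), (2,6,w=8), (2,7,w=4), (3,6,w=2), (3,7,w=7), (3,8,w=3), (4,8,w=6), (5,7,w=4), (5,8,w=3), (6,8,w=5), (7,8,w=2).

Apply Kruskal's algorithm (sort edges by weight, add if no cycle):

Sorted edges by weight:
  (1,3) w=2
  (2,3) w=2
  (3,6) w=2
  (7,8) w=2
  (3,8) w=3
  (5,8) w=3
  (1,6) w=4
  (2,7) w=4
  (5,7) w=4
  (6,8) w=5
  (2,4) w=6
  (4,8) w=6
  (1,2) w=7
  (1,4) w=7
  (2,5) w=7
  (3,7) w=7
  (1,8) w=8
  (2,6) w=8

Add edge (1,3) w=2 -- no cycle. Running total: 2
Add edge (2,3) w=2 -- no cycle. Running total: 4
Add edge (3,6) w=2 -- no cycle. Running total: 6
Add edge (7,8) w=2 -- no cycle. Running total: 8
Add edge (3,8) w=3 -- no cycle. Running total: 11
Add edge (5,8) w=3 -- no cycle. Running total: 14
Skip edge (1,6) w=4 -- would create cycle
Skip edge (2,7) w=4 -- would create cycle
Skip edge (5,7) w=4 -- would create cycle
Skip edge (6,8) w=5 -- would create cycle
Add edge (2,4) w=6 -- no cycle. Running total: 20

MST edges: (1,3,w=2), (2,3,w=2), (3,6,w=2), (7,8,w=2), (3,8,w=3), (5,8,w=3), (2,4,w=6)
Total MST weight: 2 + 2 + 2 + 2 + 3 + 3 + 6 = 20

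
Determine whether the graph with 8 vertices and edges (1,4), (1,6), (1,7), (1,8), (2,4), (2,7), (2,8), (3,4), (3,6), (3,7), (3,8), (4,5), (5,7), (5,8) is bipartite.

Step 1: Attempt 2-coloring using BFS:
  Start at vertex 1, assign color 0
  Color vertex 4 with color 1 (neighbor of 1)
  Color vertex 6 with color 1 (neighbor of 1)
  Color vertex 7 with color 1 (neighbor of 1)
  Color vertex 8 with color 1 (neighbor of 1)
  Color vertex 2 with color 0 (neighbor of 4)
  Color vertex 3 with color 0 (neighbor of 4)
  Color vertex 5 with color 0 (neighbor of 4)

Step 2: 2-coloring succeeded. No conflicts found.
  Set A (color 0): {1, 2, 3, 5}
  Set B (color 1): {4, 6, 7, 8}

The graph is bipartite with partition {1, 2, 3, 5}, {4, 6, 7, 8}.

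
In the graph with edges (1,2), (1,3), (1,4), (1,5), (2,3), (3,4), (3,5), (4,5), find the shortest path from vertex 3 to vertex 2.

Step 1: Build adjacency list:
  1: 2, 3, 4, 5
  2: 1, 3
  3: 1, 2, 4, 5
  4: 1, 3, 5
  5: 1, 3, 4

Step 2: BFS from vertex 3 to find shortest path to 2:
  vertex 1 reached at distance 1
  vertex 2 reached at distance 1

Step 3: Shortest path: 3 -> 2
Path length: 1 edge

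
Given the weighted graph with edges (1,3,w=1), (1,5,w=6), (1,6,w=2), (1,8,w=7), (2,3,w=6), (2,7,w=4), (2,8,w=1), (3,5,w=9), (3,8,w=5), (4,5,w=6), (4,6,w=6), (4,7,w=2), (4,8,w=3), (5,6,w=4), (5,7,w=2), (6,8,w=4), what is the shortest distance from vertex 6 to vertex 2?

Step 1: Build adjacency list with weights:
  1: 3(w=1), 5(w=6), 6(w=2), 8(w=7)
  2: 3(w=6), 7(w=4), 8(w=1)
  3: 1(w=1), 2(w=6), 5(w=9), 8(w=5)
  4: 5(w=6), 6(w=6), 7(w=2), 8(w=3)
  5: 1(w=6), 3(w=9), 4(w=6), 6(w=4), 7(w=2)
  6: 1(w=2), 4(w=6), 5(w=4), 8(w=4)
  7: 2(w=4), 4(w=2), 5(w=2)
  8: 1(w=7), 2(w=1), 3(w=5), 4(w=3), 6(w=4)

Step 2: Apply Dijkstra's algorithm from vertex 6:
  Visit vertex 6 (distance=0)
    Update dist[1] = 2
    Update dist[4] = 6
    Update dist[5] = 4
    Update dist[8] = 4
  Visit vertex 1 (distance=2)
    Update dist[3] = 3
  Visit vertex 3 (distance=3)
    Update dist[2] = 9
  Visit vertex 5 (distance=4)
    Update dist[7] = 6
  Visit vertex 8 (distance=4)
    Update dist[2] = 5
  Visit vertex 2 (distance=5)

Step 3: Shortest path: 6 -> 8 -> 2
Total weight: 4 + 1 = 5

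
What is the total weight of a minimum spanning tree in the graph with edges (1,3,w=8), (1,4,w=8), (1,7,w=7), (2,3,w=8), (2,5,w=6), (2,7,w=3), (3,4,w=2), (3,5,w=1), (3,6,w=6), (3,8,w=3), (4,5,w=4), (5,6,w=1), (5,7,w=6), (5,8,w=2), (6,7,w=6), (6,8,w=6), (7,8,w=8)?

Apply Kruskal's algorithm (sort edges by weight, add if no cycle):

Sorted edges by weight:
  (3,5) w=1
  (5,6) w=1
  (3,4) w=2
  (5,8) w=2
  (2,7) w=3
  (3,8) w=3
  (4,5) w=4
  (2,5) w=6
  (3,6) w=6
  (5,7) w=6
  (6,7) w=6
  (6,8) w=6
  (1,7) w=7
  (1,3) w=8
  (1,4) w=8
  (2,3) w=8
  (7,8) w=8

Add edge (3,5) w=1 -- no cycle. Running total: 1
Add edge (5,6) w=1 -- no cycle. Running total: 2
Add edge (3,4) w=2 -- no cycle. Running total: 4
Add edge (5,8) w=2 -- no cycle. Running total: 6
Add edge (2,7) w=3 -- no cycle. Running total: 9
Skip edge (3,8) w=3 -- would create cycle
Skip edge (4,5) w=4 -- would create cycle
Add edge (2,5) w=6 -- no cycle. Running total: 15
Skip edge (3,6) w=6 -- would create cycle
Skip edge (5,7) w=6 -- would create cycle
Skip edge (6,7) w=6 -- would create cycle
Skip edge (6,8) w=6 -- would create cycle
Add edge (1,7) w=7 -- no cycle. Running total: 22

MST edges: (3,5,w=1), (5,6,w=1), (3,4,w=2), (5,8,w=2), (2,7,w=3), (2,5,w=6), (1,7,w=7)
Total MST weight: 1 + 1 + 2 + 2 + 3 + 6 + 7 = 22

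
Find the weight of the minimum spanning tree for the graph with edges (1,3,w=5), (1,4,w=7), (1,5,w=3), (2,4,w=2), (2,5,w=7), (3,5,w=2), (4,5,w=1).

Apply Kruskal's algorithm (sort edges by weight, add if no cycle):

Sorted edges by weight:
  (4,5) w=1
  (2,4) w=2
  (3,5) w=2
  (1,5) w=3
  (1,3) w=5
  (1,4) w=7
  (2,5) w=7

Add edge (4,5) w=1 -- no cycle. Running total: 1
Add edge (2,4) w=2 -- no cycle. Running total: 3
Add edge (3,5) w=2 -- no cycle. Running total: 5
Add edge (1,5) w=3 -- no cycle. Running total: 8

MST edges: (4,5,w=1), (2,4,w=2), (3,5,w=2), (1,5,w=3)
Total MST weight: 1 + 2 + 2 + 3 = 8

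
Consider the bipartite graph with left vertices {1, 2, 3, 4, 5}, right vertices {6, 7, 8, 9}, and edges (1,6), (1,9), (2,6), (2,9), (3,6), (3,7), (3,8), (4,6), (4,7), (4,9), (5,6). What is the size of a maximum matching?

Step 1: List the neighbors of each left vertex:
  1: 6, 9
  2: 6, 9
  3: 6, 7, 8
  4: 6, 7, 9
  5: 6

Step 2: Greedily match left vertices, then look for augmenting paths:
  Match 1 -- 6
  Match 2 -- 9
  Match 3 -- 8
  Match 4 -- 7
  No augmenting path remains.

Step 3: Verify this is maximum:
  Matching size 4 = min(|L|, |R|) = min(5, 4), which is an upper bound, so this matching is maximum.

Maximum matching: {(1,6), (2,9), (3,8), (4,7)}
Size: 4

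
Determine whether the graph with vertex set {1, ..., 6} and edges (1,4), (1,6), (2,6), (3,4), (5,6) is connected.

Step 1: Build adjacency list from edges:
  1: 4, 6
  2: 6
  3: 4
  4: 1, 3
  5: 6
  6: 1, 2, 5

Step 2: Run BFS/DFS from vertex 1:
  Visited: {1, 4, 6, 3, 2, 5}
  Reached 6 of 6 vertices

Step 3: All 6 vertices reached from vertex 1, so the graph is connected.
Answer: Yes, the graph is connected.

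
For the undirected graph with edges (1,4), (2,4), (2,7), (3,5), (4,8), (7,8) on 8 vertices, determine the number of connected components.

Step 1: Build adjacency list from edges:
  1: 4
  2: 4, 7
  3: 5
  4: 1, 2, 8
  5: 3
  6: (none)
  7: 2, 8
  8: 4, 7

Step 2: Run BFS/DFS from vertex 1:
  Visited: {1, 4, 2, 8, 7}
  Reached 5 of 8 vertices

Step 3: Only 5 of 8 vertices reached. Graph is disconnected.
Connected components: {1, 2, 4, 7, 8}, {3, 5}, {6}
Number of connected components: 3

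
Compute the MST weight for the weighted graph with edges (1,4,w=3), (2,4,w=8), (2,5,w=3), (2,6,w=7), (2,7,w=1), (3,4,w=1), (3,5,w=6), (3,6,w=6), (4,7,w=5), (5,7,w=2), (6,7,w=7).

Apply Kruskal's algorithm (sort edges by weight, add if no cycle):

Sorted edges by weight:
  (2,7) w=1
  (3,4) w=1
  (5,7) w=2
  (1,4) w=3
  (2,5) w=3
  (4,7) w=5
  (3,6) w=6
  (3,5) w=6
  (2,6) w=7
  (6,7) w=7
  (2,4) w=8

Add edge (2,7) w=1 -- no cycle. Running total: 1
Add edge (3,4) w=1 -- no cycle. Running total: 2
Add edge (5,7) w=2 -- no cycle. Running total: 4
Add edge (1,4) w=3 -- no cycle. Running total: 7
Skip edge (2,5) w=3 -- would create cycle
Add edge (4,7) w=5 -- no cycle. Running total: 12
Add edge (3,6) w=6 -- no cycle. Running total: 18

MST edges: (2,7,w=1), (3,4,w=1), (5,7,w=2), (1,4,w=3), (4,7,w=5), (3,6,w=6)
Total MST weight: 1 + 1 + 2 + 3 + 5 + 6 = 18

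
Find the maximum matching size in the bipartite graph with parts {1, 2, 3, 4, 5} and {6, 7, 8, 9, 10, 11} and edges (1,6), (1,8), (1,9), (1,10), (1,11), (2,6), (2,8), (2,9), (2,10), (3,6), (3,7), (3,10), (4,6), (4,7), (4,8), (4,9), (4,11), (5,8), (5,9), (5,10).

Step 1: List the neighbors of each left vertex:
  1: 6, 8, 9, 10, 11
  2: 6, 8, 9, 10
  3: 6, 7, 10
  4: 6, 7, 8, 9, 11
  5: 8, 9, 10

Step 2: Greedily match left vertices, then look for augmenting paths:
  Match 1 -- 6
  Match 2 -- 8
  Match 3 -- 7
  Match 4 -- 9
  Match 5 -- 10
  No augmenting path remains.

Step 3: Verify this is maximum:
  Matching size 5 = min(|L|, |R|) = min(5, 6), which is an upper bound, so this matching is maximum.

Maximum matching: {(1,6), (2,8), (3,7), (4,9), (5,10)}
Size: 5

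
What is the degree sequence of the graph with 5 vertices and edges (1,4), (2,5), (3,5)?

Step 1: Count edges incident to each vertex:
  deg(1) = 1 (neighbors: 4)
  deg(2) = 1 (neighbors: 5)
  deg(3) = 1 (neighbors: 5)
  deg(4) = 1 (neighbors: 1)
  deg(5) = 2 (neighbors: 2, 3)

Step 2: Sort degrees in non-increasing order:
  Degrees: [1, 1, 1, 1, 2] -> sorted: [2, 1, 1, 1, 1]

Degree sequence: [2, 1, 1, 1, 1]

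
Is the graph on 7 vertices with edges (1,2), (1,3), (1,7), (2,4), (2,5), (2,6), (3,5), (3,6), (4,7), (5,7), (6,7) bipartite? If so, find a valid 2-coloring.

Step 1: Attempt 2-coloring using BFS:
  Start at vertex 1, assign color 0
  Color vertex 2 with color 1 (neighbor of 1)
  Color vertex 3 with color 1 (neighbor of 1)
  Color vertex 7 with color 1 (neighbor of 1)
  Color vertex 4 with color 0 (neighbor of 2)
  Color vertex 5 with color 0 (neighbor of 2)
  Color vertex 6 with color 0 (neighbor of 2)

Step 2: 2-coloring succeeded. No conflicts found.
  Set A (color 0): {1, 4, 5, 6}
  Set B (color 1): {2, 3, 7}

The graph is bipartite with partition {1, 4, 5, 6}, {2, 3, 7}.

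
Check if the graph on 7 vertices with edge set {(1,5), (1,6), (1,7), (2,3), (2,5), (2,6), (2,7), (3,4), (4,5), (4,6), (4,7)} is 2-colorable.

Step 1: Attempt 2-coloring using BFS:
  Start at vertex 1, assign color 0
  Color vertex 5 with color 1 (neighbor of 1)
  Color vertex 6 with color 1 (neighbor of 1)
  Color vertex 7 with color 1 (neighbor of 1)
  Color vertex 2 with color 0 (neighbor of 5)
  Color vertex 4 with color 0 (neighbor of 5)
  Color vertex 3 with color 1 (neighbor of 2)

Step 2: 2-coloring succeeded. No conflicts found.
  Set A (color 0): {1, 2, 4}
  Set B (color 1): {3, 5, 6, 7}

The graph is bipartite with partition {1, 2, 4}, {3, 5, 6, 7}.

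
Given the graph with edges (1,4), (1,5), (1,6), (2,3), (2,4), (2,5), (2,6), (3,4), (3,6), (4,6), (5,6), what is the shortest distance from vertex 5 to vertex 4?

Step 1: Build adjacency list:
  1: 4, 5, 6
  2: 3, 4, 5, 6
  3: 2, 4, 6
  4: 1, 2, 3, 6
  5: 1, 2, 6
  6: 1, 2, 3, 4, 5

Step 2: BFS from vertex 5 to find shortest path to 4:
  vertex 1 reached at distance 1
  vertex 2 reached at distance 1
  vertex 6 reached at distance 1
  vertex 4 reached at distance 2

Step 3: Shortest path: 5 -> 2 -> 4
Path length: 2 edges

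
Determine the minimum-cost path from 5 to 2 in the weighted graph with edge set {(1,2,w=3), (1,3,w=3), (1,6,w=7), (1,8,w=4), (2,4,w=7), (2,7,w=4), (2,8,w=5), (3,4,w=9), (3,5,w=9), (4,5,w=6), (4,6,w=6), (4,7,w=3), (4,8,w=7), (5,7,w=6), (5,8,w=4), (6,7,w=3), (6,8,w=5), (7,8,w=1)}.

Step 1: Build adjacency list with weights:
  1: 2(w=3), 3(w=3), 6(w=7), 8(w=4)
  2: 1(w=3), 4(w=7), 7(w=4), 8(w=5)
  3: 1(w=3), 4(w=9), 5(w=9)
  4: 2(w=7), 3(w=9), 5(w=6), 6(w=6), 7(w=3), 8(w=7)
  5: 3(w=9), 4(w=6), 7(w=6), 8(w=4)
  6: 1(w=7), 4(w=6), 7(w=3), 8(w=5)
  7: 2(w=4), 4(w=3), 5(w=6), 6(w=3), 8(w=1)
  8: 1(w=4), 2(w=5), 4(w=7), 5(w=4), 6(w=5), 7(w=1)

Step 2: Apply Dijkstra's algorithm from vertex 5:
  Visit vertex 5 (distance=0)
    Update dist[3] = 9
    Update dist[4] = 6
    Update dist[7] = 6
    Update dist[8] = 4
  Visit vertex 8 (distance=4)
    Update dist[1] = 8
    Update dist[2] = 9
    Update dist[6] = 9
    Update dist[7] = 5
  Visit vertex 7 (distance=5)
    Update dist[6] = 8
  Visit vertex 4 (distance=6)
  Visit vertex 1 (distance=8)
  Visit vertex 6 (distance=8)
  Visit vertex 2 (distance=9)

Step 3: Shortest path: 5 -> 8 -> 2
Total weight: 4 + 5 = 9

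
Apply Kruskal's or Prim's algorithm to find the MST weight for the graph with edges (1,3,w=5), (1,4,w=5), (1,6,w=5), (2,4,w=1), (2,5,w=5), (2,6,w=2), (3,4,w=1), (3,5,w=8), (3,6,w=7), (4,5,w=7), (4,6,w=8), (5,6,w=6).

Apply Kruskal's algorithm (sort edges by weight, add if no cycle):

Sorted edges by weight:
  (2,4) w=1
  (3,4) w=1
  (2,6) w=2
  (1,4) w=5
  (1,3) w=5
  (1,6) w=5
  (2,5) w=5
  (5,6) w=6
  (3,6) w=7
  (4,5) w=7
  (3,5) w=8
  (4,6) w=8

Add edge (2,4) w=1 -- no cycle. Running total: 1
Add edge (3,4) w=1 -- no cycle. Running total: 2
Add edge (2,6) w=2 -- no cycle. Running total: 4
Add edge (1,4) w=5 -- no cycle. Running total: 9
Skip edge (1,3) w=5 -- would create cycle
Skip edge (1,6) w=5 -- would create cycle
Add edge (2,5) w=5 -- no cycle. Running total: 14

MST edges: (2,4,w=1), (3,4,w=1), (2,6,w=2), (1,4,w=5), (2,5,w=5)
Total MST weight: 1 + 1 + 2 + 5 + 5 = 14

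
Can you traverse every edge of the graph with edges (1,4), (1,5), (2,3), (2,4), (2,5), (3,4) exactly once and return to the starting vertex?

Step 1: Find the degree of each vertex:
  deg(1) = 2
  deg(2) = 3
  deg(3) = 2
  deg(4) = 3
  deg(5) = 2

Step 2: Count vertices with odd degree:
  Odd-degree vertices: 2, 4 (2 total)

Step 3: Apply Euler's theorem:
  - Eulerian circuit exists iff graph is connected and all vertices have even degree
  - Eulerian path exists iff graph is connected and has 0 or 2 odd-degree vertices

Graph is connected with exactly 2 odd-degree vertices (2, 4).
Eulerian path exists (starting and ending at the odd-degree vertices), but no Eulerian circuit.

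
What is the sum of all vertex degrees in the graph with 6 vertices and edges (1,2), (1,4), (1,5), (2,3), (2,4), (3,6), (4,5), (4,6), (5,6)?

Step 1: Count edges incident to each vertex:
  deg(1) = 3 (neighbors: 2, 4, 5)
  deg(2) = 3 (neighbors: 1, 3, 4)
  deg(3) = 2 (neighbors: 2, 6)
  deg(4) = 4 (neighbors: 1, 2, 5, 6)
  deg(5) = 3 (neighbors: 1, 4, 6)
  deg(6) = 3 (neighbors: 3, 4, 5)

Step 2: Sum all degrees:
  3 + 3 + 2 + 4 + 3 + 3 = 18

Verification: sum of degrees = 2 * |E| = 2 * 9 = 18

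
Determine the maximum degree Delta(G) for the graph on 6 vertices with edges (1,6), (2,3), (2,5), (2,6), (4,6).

Step 1: Count edges incident to each vertex:
  deg(1) = 1 (neighbors: 6)
  deg(2) = 3 (neighbors: 3, 5, 6)
  deg(3) = 1 (neighbors: 2)
  deg(4) = 1 (neighbors: 6)
  deg(5) = 1 (neighbors: 2)
  deg(6) = 3 (neighbors: 1, 2, 4)

Step 2: Find maximum:
  max(1, 3, 1, 1, 1, 3) = 3 (vertex 2)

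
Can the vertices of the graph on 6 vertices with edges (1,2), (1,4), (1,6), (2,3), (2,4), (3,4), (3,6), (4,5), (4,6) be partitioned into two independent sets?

Step 1: Attempt 2-coloring using BFS:
  Start at vertex 1, assign color 0
  Color vertex 2 with color 1 (neighbor of 1)
  Color vertex 4 with color 1 (neighbor of 1)
  Color vertex 6 with color 1 (neighbor of 1)
  Color vertex 3 with color 0 (neighbor of 2)

Step 2: Conflict found! Vertices 2 and 4 are adjacent but have the same color.
This means the graph contains an odd cycle.

The graph is NOT bipartite.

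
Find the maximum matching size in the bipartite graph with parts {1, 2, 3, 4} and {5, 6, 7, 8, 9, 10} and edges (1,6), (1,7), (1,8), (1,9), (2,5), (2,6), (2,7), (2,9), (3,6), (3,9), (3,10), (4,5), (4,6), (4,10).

Step 1: List the neighbors of each left vertex:
  1: 6, 7, 8, 9
  2: 5, 6, 7, 9
  3: 6, 9, 10
  4: 5, 6, 10

Step 2: Greedily match left vertices, then look for augmenting paths:
  Match 1 -- 6
  Match 2 -- 5
  Match 3 -- 9
  Match 4 -- 10
  No augmenting path remains.

Step 3: Verify this is maximum:
  Matching size 4 = min(|L|, |R|) = min(4, 6), which is an upper bound, so this matching is maximum.

Maximum matching: {(1,6), (2,5), (3,9), (4,10)}
Size: 4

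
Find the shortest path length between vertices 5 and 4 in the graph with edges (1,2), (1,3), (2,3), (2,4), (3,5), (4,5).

Step 1: Build adjacency list:
  1: 2, 3
  2: 1, 3, 4
  3: 1, 2, 5
  4: 2, 5
  5: 3, 4

Step 2: BFS from vertex 5 to find shortest path to 4:
  vertex 3 reached at distance 1
  vertex 4 reached at distance 1

Step 3: Shortest path: 5 -> 4
Path length: 1 edge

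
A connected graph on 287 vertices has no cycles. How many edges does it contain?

A tree on n vertices always has exactly n - 1 edges.
For n = 287: edges = 287 - 1 = 286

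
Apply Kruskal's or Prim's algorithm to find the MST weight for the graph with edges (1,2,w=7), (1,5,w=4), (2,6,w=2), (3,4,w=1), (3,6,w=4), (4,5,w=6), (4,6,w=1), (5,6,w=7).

Apply Kruskal's algorithm (sort edges by weight, add if no cycle):

Sorted edges by weight:
  (3,4) w=1
  (4,6) w=1
  (2,6) w=2
  (1,5) w=4
  (3,6) w=4
  (4,5) w=6
  (1,2) w=7
  (5,6) w=7

Add edge (3,4) w=1 -- no cycle. Running total: 1
Add edge (4,6) w=1 -- no cycle. Running total: 2
Add edge (2,6) w=2 -- no cycle. Running total: 4
Add edge (1,5) w=4 -- no cycle. Running total: 8
Skip edge (3,6) w=4 -- would create cycle
Add edge (4,5) w=6 -- no cycle. Running total: 14

MST edges: (3,4,w=1), (4,6,w=1), (2,6,w=2), (1,5,w=4), (4,5,w=6)
Total MST weight: 1 + 1 + 2 + 4 + 6 = 14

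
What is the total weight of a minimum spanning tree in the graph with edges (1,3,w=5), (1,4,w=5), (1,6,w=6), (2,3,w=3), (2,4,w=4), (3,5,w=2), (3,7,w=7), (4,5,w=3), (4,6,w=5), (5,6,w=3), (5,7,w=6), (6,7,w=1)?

Apply Kruskal's algorithm (sort edges by weight, add if no cycle):

Sorted edges by weight:
  (6,7) w=1
  (3,5) w=2
  (2,3) w=3
  (4,5) w=3
  (5,6) w=3
  (2,4) w=4
  (1,3) w=5
  (1,4) w=5
  (4,6) w=5
  (1,6) w=6
  (5,7) w=6
  (3,7) w=7

Add edge (6,7) w=1 -- no cycle. Running total: 1
Add edge (3,5) w=2 -- no cycle. Running total: 3
Add edge (2,3) w=3 -- no cycle. Running total: 6
Add edge (4,5) w=3 -- no cycle. Running total: 9
Add edge (5,6) w=3 -- no cycle. Running total: 12
Skip edge (2,4) w=4 -- would create cycle
Add edge (1,3) w=5 -- no cycle. Running total: 17

MST edges: (6,7,w=1), (3,5,w=2), (2,3,w=3), (4,5,w=3), (5,6,w=3), (1,3,w=5)
Total MST weight: 1 + 2 + 3 + 3 + 3 + 5 = 17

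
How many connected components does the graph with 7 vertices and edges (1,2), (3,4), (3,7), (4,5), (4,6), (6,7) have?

Step 1: Build adjacency list from edges:
  1: 2
  2: 1
  3: 4, 7
  4: 3, 5, 6
  5: 4
  6: 4, 7
  7: 3, 6

Step 2: Run BFS/DFS from vertex 1:
  Visited: {1, 2}
  Reached 2 of 7 vertices

Step 3: Only 2 of 7 vertices reached. Graph is disconnected.
Connected components: {1, 2}, {3, 4, 5, 6, 7}
Number of connected components: 2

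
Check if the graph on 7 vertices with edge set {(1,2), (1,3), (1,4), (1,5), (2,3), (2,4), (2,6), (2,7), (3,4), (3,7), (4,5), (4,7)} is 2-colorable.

Step 1: Attempt 2-coloring using BFS:
  Start at vertex 1, assign color 0
  Color vertex 2 with color 1 (neighbor of 1)
  Color vertex 3 with color 1 (neighbor of 1)
  Color vertex 4 with color 1 (neighbor of 1)
  Color vertex 5 with color 1 (neighbor of 1)

Step 2: Conflict found! Vertices 2 and 3 are adjacent but have the same color.
This means the graph contains an odd cycle.

The graph is NOT bipartite.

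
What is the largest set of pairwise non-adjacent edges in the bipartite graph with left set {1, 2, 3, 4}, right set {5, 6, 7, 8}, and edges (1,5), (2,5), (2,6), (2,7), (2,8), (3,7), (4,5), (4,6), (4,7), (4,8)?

Step 1: List the neighbors of each left vertex:
  1: 5
  2: 5, 6, 7, 8
  3: 7
  4: 5, 6, 7, 8

Step 2: Greedily match left vertices, then look for augmenting paths:
  Match 1 -- 5
  Match 2 -- 6
  Match 3 -- 7
  Match 4 -- 8
  No augmenting path remains.

Step 3: Verify this is maximum:
  Matching size 4 = min(|L|, |R|) = min(4, 4), which is an upper bound, so this matching is maximum.

Maximum matching: {(1,5), (2,6), (3,7), (4,8)}
Size: 4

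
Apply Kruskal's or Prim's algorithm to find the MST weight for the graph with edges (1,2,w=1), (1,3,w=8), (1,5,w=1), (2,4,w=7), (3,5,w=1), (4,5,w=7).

Apply Kruskal's algorithm (sort edges by weight, add if no cycle):

Sorted edges by weight:
  (1,5) w=1
  (1,2) w=1
  (3,5) w=1
  (2,4) w=7
  (4,5) w=7
  (1,3) w=8

Add edge (1,5) w=1 -- no cycle. Running total: 1
Add edge (1,2) w=1 -- no cycle. Running total: 2
Add edge (3,5) w=1 -- no cycle. Running total: 3
Add edge (2,4) w=7 -- no cycle. Running total: 10

MST edges: (1,5,w=1), (1,2,w=1), (3,5,w=1), (2,4,w=7)
Total MST weight: 1 + 1 + 1 + 7 = 10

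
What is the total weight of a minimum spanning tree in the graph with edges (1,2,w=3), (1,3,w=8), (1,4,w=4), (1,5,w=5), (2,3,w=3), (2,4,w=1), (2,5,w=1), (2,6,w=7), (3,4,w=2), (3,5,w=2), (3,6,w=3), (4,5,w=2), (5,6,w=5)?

Apply Kruskal's algorithm (sort edges by weight, add if no cycle):

Sorted edges by weight:
  (2,4) w=1
  (2,5) w=1
  (3,4) w=2
  (3,5) w=2
  (4,5) w=2
  (1,2) w=3
  (2,3) w=3
  (3,6) w=3
  (1,4) w=4
  (1,5) w=5
  (5,6) w=5
  (2,6) w=7
  (1,3) w=8

Add edge (2,4) w=1 -- no cycle. Running total: 1
Add edge (2,5) w=1 -- no cycle. Running total: 2
Add edge (3,4) w=2 -- no cycle. Running total: 4
Skip edge (3,5) w=2 -- would create cycle
Skip edge (4,5) w=2 -- would create cycle
Add edge (1,2) w=3 -- no cycle. Running total: 7
Skip edge (2,3) w=3 -- would create cycle
Add edge (3,6) w=3 -- no cycle. Running total: 10

MST edges: (2,4,w=1), (2,5,w=1), (3,4,w=2), (1,2,w=3), (3,6,w=3)
Total MST weight: 1 + 1 + 2 + 3 + 3 = 10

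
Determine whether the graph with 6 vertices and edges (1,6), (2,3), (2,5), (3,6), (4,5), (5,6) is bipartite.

Step 1: Attempt 2-coloring using BFS:
  Start at vertex 1, assign color 0
  Color vertex 6 with color 1 (neighbor of 1)
  Color vertex 3 with color 0 (neighbor of 6)
  Color vertex 5 with color 0 (neighbor of 6)
  Color vertex 2 with color 1 (neighbor of 3)
  Color vertex 4 with color 1 (neighbor of 5)

Step 2: 2-coloring succeeded. No conflicts found.
  Set A (color 0): {1, 3, 5}
  Set B (color 1): {2, 4, 6}

The graph is bipartite with partition {1, 3, 5}, {2, 4, 6}.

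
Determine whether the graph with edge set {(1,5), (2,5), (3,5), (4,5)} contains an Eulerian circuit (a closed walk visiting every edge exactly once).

Step 1: Find the degree of each vertex:
  deg(1) = 1
  deg(2) = 1
  deg(3) = 1
  deg(4) = 1
  deg(5) = 4

Step 2: Count vertices with odd degree:
  Odd-degree vertices: 1, 2, 3, 4 (4 total)

Step 3: Apply Euler's theorem:
  - Eulerian circuit exists iff graph is connected and all vertices have even degree
  - Eulerian path exists iff graph is connected and has 0 or 2 odd-degree vertices

Graph has 4 odd-degree vertices (need 0 or 2).
Neither Eulerian path nor Eulerian circuit exists.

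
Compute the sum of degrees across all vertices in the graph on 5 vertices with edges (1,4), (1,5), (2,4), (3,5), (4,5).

Step 1: Count edges incident to each vertex:
  deg(1) = 2 (neighbors: 4, 5)
  deg(2) = 1 (neighbors: 4)
  deg(3) = 1 (neighbors: 5)
  deg(4) = 3 (neighbors: 1, 2, 5)
  deg(5) = 3 (neighbors: 1, 3, 4)

Step 2: Sum all degrees:
  2 + 1 + 1 + 3 + 3 = 10

Verification: sum of degrees = 2 * |E| = 2 * 5 = 10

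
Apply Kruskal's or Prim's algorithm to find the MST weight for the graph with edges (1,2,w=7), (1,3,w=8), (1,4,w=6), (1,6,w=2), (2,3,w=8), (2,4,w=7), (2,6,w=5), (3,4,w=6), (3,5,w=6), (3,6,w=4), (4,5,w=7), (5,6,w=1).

Apply Kruskal's algorithm (sort edges by weight, add if no cycle):

Sorted edges by weight:
  (5,6) w=1
  (1,6) w=2
  (3,6) w=4
  (2,6) w=5
  (1,4) w=6
  (3,5) w=6
  (3,4) w=6
  (1,2) w=7
  (2,4) w=7
  (4,5) w=7
  (1,3) w=8
  (2,3) w=8

Add edge (5,6) w=1 -- no cycle. Running total: 1
Add edge (1,6) w=2 -- no cycle. Running total: 3
Add edge (3,6) w=4 -- no cycle. Running total: 7
Add edge (2,6) w=5 -- no cycle. Running total: 12
Add edge (1,4) w=6 -- no cycle. Running total: 18

MST edges: (5,6,w=1), (1,6,w=2), (3,6,w=4), (2,6,w=5), (1,4,w=6)
Total MST weight: 1 + 2 + 4 + 5 + 6 = 18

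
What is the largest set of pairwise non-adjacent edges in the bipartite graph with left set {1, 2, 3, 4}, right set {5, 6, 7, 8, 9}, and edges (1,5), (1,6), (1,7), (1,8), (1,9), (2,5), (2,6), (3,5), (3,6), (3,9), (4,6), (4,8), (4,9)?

Step 1: List the neighbors of each left vertex:
  1: 5, 6, 7, 8, 9
  2: 5, 6
  3: 5, 6, 9
  4: 6, 8, 9

Step 2: Greedily match left vertices, then look for augmenting paths:
  Match 1 -- 5
  Match 2 -- 6
  Match 3 -- 9
  Match 4 -- 8
  No augmenting path remains.

Step 3: Verify this is maximum:
  Matching size 4 = min(|L|, |R|) = min(4, 5), which is an upper bound, so this matching is maximum.

Maximum matching: {(1,5), (2,6), (3,9), (4,8)}
Size: 4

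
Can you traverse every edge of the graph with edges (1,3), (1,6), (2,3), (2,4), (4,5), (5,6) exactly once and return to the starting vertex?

Step 1: Find the degree of each vertex:
  deg(1) = 2
  deg(2) = 2
  deg(3) = 2
  deg(4) = 2
  deg(5) = 2
  deg(6) = 2

Step 2: Count vertices with odd degree:
  All vertices have even degree (0 odd-degree vertices)

Step 3: Apply Euler's theorem:
  - Eulerian circuit exists iff graph is connected and all vertices have even degree
  - Eulerian path exists iff graph is connected and has 0 or 2 odd-degree vertices

Graph is connected with 0 odd-degree vertices.
Both Eulerian circuit and Eulerian path exist.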